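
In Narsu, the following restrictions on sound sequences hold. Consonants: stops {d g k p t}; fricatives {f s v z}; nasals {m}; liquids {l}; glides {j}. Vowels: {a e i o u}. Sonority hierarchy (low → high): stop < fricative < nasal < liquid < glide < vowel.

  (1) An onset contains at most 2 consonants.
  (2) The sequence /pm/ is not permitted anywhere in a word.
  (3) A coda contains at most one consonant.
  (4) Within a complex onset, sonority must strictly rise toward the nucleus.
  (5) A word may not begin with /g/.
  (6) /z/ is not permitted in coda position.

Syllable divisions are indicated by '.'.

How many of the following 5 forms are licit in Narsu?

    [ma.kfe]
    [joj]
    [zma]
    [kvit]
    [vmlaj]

4

[ma.kfe] — σ1 onset /m/, coda /∅/ ok; σ2 onset /kf/ (1→2 rises), coda /∅/ ok → licit
[joj] — σ1 onset /j/, coda /j/ ok → licit
[zma] — σ1 onset /zm/ (2→3 rises), coda /∅/ ok → licit
[kvit] — σ1 onset /kv/ (1→2 rises), coda /t/ ok → licit
[vmlaj] — violates constraint 1: syllable 1 onset /vml/ has 3 consonants (> 2) → illicit
Licit: [ma.kfe], [joj], [zma], [kvit] → 4.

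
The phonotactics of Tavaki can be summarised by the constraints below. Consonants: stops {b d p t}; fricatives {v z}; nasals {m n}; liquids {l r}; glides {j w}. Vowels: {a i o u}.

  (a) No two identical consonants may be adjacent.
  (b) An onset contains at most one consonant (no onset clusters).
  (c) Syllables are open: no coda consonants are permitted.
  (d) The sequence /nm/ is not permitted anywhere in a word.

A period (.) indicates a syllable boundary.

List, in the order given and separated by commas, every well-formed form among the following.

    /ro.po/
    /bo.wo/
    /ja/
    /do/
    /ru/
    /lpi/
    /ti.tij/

/ro.po/ — σ1 onset /r/, coda /∅/ ok; σ2 onset /p/, coda /∅/ ok → well-formed
/bo.wo/ — σ1 onset /b/, coda /∅/ ok; σ2 onset /w/, coda /∅/ ok → well-formed
/ja/ — σ1 onset /j/, coda /∅/ ok → well-formed
/do/ — σ1 onset /d/, coda /∅/ ok → well-formed
/ru/ — σ1 onset /r/, coda /∅/ ok → well-formed
/lpi/ — violates constraint (b): syllable 1 onset /lp/ has 2 consonants (> 1) → ill-formed
/ti.tij/ — violates constraint (c): syllable 2 coda /j/ has 1 consonant (> 0) → ill-formed

/ro.po/, /bo.wo/, /ja/, /do/, /ru/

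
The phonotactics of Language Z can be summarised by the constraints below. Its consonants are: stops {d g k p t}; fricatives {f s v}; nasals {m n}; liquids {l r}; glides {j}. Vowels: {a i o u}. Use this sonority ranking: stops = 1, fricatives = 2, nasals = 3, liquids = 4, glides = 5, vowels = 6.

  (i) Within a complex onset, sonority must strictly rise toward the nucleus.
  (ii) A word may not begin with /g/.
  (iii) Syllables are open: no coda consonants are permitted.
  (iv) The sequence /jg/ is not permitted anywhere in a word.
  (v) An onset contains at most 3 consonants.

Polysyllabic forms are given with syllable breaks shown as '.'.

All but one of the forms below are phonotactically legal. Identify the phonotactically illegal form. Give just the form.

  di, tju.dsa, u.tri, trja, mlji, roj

di — σ1 onset /d/, coda /∅/ ok → phonotactically legal
tju.dsa — σ1 onset /tj/ (1→5 rises), coda /∅/ ok; σ2 onset /ds/ (1→2 rises), coda /∅/ ok → phonotactically legal
u.tri — σ1 onset /∅/, coda /∅/ ok; σ2 onset /tr/ (1→4 rises), coda /∅/ ok → phonotactically legal
trja — σ1 onset /trj/ (1→4→5 rises), coda /∅/ ok → phonotactically legal
mlji — σ1 onset /mlj/ (3→4→5 rises), coda /∅/ ok → phonotactically legal
roj — violates constraint (iii): syllable 1 coda /j/ has 1 consonant (> 0) → phonotactically illegal

roj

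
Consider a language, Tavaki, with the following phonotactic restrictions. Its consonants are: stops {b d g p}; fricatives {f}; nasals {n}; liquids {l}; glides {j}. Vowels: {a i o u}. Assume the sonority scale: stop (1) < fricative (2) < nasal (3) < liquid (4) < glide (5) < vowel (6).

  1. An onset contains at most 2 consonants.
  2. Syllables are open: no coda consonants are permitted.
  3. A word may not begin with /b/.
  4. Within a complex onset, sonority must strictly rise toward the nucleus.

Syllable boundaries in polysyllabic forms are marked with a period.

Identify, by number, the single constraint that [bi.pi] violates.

3

[bi.pi]: word begins with /b/.
This is a violation of constraint 3: "A word may not begin with /b/."
The remaining constraints (1, 2, 4) are satisfied.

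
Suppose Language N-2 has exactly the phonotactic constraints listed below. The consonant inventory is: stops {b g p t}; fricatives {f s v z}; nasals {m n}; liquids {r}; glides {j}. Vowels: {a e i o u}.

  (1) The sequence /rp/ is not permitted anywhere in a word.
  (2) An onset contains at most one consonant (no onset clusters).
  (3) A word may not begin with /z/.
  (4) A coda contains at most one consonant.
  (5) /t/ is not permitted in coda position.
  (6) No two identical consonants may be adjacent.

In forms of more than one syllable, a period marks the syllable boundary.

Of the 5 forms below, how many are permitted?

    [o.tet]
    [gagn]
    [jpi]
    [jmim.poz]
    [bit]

0

[o.tet] — violates constraint 5: syllable 2 coda contains /t/ → not permitted
[gagn] — violates constraint 4: syllable 1 coda /gn/ has 2 consonants (> 1) → not permitted
[jpi] — violates constraint 2: syllable 1 onset /jp/ has 2 consonants (> 1) → not permitted
[jmim.poz] — violates constraint 2: syllable 1 onset /jm/ has 2 consonants (> 1) → not permitted
[bit] — violates constraint 5: syllable 1 coda contains /t/ → not permitted
No form is permitted → 0.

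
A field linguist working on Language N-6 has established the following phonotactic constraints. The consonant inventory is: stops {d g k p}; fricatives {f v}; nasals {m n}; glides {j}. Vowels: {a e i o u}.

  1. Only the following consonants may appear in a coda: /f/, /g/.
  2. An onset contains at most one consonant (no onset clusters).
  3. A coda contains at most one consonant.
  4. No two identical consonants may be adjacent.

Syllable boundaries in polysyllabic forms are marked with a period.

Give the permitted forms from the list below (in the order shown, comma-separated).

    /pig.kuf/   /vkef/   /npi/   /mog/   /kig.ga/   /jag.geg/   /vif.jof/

/pig.kuf/, /mog/, /vif.jof/

/pig.kuf/ — σ1 onset /p/, coda /g/ ok; σ2 onset /k/, coda /f/ ok → permitted
/vkef/ — violates constraint 2: syllable 1 onset /vk/ has 2 consonants (> 1) → not permitted
/npi/ — violates constraint 2: syllable 1 onset /np/ has 2 consonants (> 1) → not permitted
/mog/ — σ1 onset /m/, coda /g/ ok → permitted
/kig.ga/ — violates constraint 4: adjacent identical consonants /gg/ → not permitted
/jag.geg/ — violates constraint 4: adjacent identical consonants /gg/ → not permitted
/vif.jof/ — σ1 onset /v/, coda /f/ ok; σ2 onset /j/, coda /f/ ok → permitted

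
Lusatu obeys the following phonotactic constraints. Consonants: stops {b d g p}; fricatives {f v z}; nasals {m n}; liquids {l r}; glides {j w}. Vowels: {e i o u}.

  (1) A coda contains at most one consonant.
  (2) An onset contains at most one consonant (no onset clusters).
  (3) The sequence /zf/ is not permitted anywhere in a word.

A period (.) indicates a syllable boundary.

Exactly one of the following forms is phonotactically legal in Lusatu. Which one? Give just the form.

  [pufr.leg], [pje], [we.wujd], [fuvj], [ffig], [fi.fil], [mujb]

[pufr.leg] — violates constraint 1: syllable 1 coda /fr/ has 2 consonants (> 1) → phonotactically illegal
[pje] — violates constraint 2: syllable 1 onset /pj/ has 2 consonants (> 1) → phonotactically illegal
[we.wujd] — violates constraint 1: syllable 2 coda /jd/ has 2 consonants (> 1) → phonotactically illegal
[fuvj] — violates constraint 1: syllable 1 coda /vj/ has 2 consonants (> 1) → phonotactically illegal
[ffig] — violates constraint 2: syllable 1 onset /ff/ has 2 consonants (> 1) → phonotactically illegal
[fi.fil] — σ1 onset /f/, coda /∅/ ok; σ2 onset /f/, coda /l/ ok → phonotactically legal
[mujb] — violates constraint 1: syllable 1 coda /jb/ has 2 consonants (> 1) → phonotactically illegal

[fi.fil]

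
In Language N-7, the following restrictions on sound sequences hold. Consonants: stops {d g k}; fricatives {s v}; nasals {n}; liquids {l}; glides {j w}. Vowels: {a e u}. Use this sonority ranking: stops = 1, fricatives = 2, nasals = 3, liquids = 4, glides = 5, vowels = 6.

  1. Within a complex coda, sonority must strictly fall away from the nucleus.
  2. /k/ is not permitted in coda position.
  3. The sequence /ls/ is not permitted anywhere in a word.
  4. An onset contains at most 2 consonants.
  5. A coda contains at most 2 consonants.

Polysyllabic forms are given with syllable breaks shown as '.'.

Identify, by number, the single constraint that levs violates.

1

levs: syllable 1 coda /vs/: /v/ (fricative, 2) → /s/ (fricative, 2) does not fall.
This is a violation of constraint 1: "Within a complex coda, sonority must strictly fall away from the nucleus."
The remaining constraints (2, 3, 4, 5) are satisfied.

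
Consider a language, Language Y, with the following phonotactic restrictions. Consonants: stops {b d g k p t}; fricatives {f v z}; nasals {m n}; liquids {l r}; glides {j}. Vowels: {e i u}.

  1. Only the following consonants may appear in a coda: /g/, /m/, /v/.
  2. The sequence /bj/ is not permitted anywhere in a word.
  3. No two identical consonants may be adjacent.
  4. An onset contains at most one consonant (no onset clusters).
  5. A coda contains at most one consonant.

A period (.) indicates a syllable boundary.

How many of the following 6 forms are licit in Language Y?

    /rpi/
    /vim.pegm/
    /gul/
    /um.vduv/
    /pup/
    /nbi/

/rpi/ — violates constraint 4: syllable 1 onset /rp/ has 2 consonants (> 1) → illicit
/vim.pegm/ — violates constraint 5: syllable 2 coda /gm/ has 2 consonants (> 1) → illicit
/gul/ — violates constraint 1: syllable 1 coda contains /l/, which is not a licensed coda consonant → illicit
/um.vduv/ — violates constraint 4: syllable 2 onset /vd/ has 2 consonants (> 1) → illicit
/pup/ — violates constraint 1: syllable 1 coda contains /p/, which is not a licensed coda consonant → illicit
/nbi/ — violates constraint 4: syllable 1 onset /nb/ has 2 consonants (> 1) → illicit
No form is licit → 0.

0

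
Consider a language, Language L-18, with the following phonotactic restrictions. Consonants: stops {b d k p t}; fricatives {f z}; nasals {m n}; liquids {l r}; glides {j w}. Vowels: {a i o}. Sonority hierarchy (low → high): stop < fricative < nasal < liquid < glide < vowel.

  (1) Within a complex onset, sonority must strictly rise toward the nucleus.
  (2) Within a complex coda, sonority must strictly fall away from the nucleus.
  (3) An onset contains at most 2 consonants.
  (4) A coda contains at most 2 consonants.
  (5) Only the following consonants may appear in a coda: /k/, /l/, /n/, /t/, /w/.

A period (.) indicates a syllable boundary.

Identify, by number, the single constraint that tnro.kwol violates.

3

tnro.kwol: syllable 1 onset /tnr/ has 3 consonants (> 2).
This is a violation of constraint 3: "An onset contains at most 2 consonants."
The remaining constraints (1, 2, 4, 5) are satisfied.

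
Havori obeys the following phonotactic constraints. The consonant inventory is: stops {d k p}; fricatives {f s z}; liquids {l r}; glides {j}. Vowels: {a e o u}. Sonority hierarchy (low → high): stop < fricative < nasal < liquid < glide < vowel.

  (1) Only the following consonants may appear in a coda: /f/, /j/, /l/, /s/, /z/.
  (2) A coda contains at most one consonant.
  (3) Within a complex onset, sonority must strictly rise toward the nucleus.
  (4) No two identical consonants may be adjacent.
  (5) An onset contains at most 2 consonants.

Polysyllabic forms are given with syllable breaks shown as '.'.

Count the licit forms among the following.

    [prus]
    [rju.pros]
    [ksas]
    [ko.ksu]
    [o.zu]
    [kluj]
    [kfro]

6

[prus] — σ1 onset /pr/ (1→4 rises), coda /s/ ok → licit
[rju.pros] — σ1 onset /rj/ (4→5 rises), coda /∅/ ok; σ2 onset /pr/ (1→4 rises), coda /s/ ok → licit
[ksas] — σ1 onset /ks/ (1→2 rises), coda /s/ ok → licit
[ko.ksu] — σ1 onset /k/, coda /∅/ ok; σ2 onset /ks/ (1→2 rises), coda /∅/ ok → licit
[o.zu] — σ1 onset /∅/, coda /∅/ ok; σ2 onset /z/, coda /∅/ ok → licit
[kluj] — σ1 onset /kl/ (1→4 rises), coda /j/ ok → licit
[kfro] — violates constraint 5: syllable 1 onset /kfr/ has 3 consonants (> 2) → illicit
Licit: [prus], [rju.pros], [ksas], [ko.ksu], [o.zu], [kluj] → 6.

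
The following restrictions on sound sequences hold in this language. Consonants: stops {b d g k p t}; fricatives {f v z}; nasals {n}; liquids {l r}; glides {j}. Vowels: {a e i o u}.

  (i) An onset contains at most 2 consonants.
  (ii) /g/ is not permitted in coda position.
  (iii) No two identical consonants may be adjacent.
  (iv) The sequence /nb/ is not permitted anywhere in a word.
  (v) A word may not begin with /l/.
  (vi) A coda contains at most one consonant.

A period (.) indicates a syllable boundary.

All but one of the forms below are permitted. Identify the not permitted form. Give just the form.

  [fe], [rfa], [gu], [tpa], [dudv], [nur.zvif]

[fe] — σ1 onset /f/, coda /∅/ ok → permitted
[rfa] — σ1 onset /rf/ (2C), coda /∅/ ok → permitted
[gu] — σ1 onset /g/, coda /∅/ ok → permitted
[tpa] — σ1 onset /tp/ (2C), coda /∅/ ok → permitted
[dudv] — violates constraint (vi): syllable 1 coda /dv/ has 2 consonants (> 1) → not permitted
[nur.zvif] — σ1 onset /n/, coda /r/ ok; σ2 onset /zv/ (2C), coda /f/ ok → permitted

[dudv]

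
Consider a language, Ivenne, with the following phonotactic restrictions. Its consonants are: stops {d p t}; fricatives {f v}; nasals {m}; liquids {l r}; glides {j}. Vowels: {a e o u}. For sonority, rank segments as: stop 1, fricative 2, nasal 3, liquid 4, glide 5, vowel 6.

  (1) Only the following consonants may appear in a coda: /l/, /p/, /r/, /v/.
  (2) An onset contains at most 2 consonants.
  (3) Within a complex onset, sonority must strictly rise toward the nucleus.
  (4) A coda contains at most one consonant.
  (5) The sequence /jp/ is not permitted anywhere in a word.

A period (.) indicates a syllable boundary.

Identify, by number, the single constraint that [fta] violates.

[fta]: syllable 1 onset /ft/: /f/ (fricative, 2) → /t/ (stop, 1) does not rise.
This is a violation of constraint 3: "Within a complex onset, sonority must strictly rise toward the nucleus."
The remaining constraints (1, 2, 4, 5) are satisfied.

3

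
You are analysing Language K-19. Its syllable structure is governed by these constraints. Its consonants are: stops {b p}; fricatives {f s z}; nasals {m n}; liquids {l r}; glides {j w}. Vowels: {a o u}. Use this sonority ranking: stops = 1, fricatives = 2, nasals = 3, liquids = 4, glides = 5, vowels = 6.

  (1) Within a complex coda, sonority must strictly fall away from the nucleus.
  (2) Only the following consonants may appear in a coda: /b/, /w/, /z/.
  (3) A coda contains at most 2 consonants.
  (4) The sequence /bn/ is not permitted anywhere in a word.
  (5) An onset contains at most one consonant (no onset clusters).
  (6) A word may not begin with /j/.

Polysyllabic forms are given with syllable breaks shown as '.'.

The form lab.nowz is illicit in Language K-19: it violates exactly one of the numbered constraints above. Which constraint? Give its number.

lab.nowz: contains banned sequence /bn/.
This is a violation of constraint 4: "The sequence /bn/ is not permitted anywhere in a word."
The remaining constraints (1, 2, 3, 5, 6) are satisfied.

4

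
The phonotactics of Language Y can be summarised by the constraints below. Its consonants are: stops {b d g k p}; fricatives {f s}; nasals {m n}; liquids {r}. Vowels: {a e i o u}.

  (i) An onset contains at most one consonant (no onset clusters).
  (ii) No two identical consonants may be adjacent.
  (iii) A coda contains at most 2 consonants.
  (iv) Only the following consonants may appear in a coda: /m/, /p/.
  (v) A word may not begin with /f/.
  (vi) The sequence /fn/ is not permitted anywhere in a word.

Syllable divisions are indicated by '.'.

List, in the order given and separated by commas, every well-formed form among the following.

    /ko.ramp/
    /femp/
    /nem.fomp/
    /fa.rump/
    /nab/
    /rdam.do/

/ko.ramp/, /nem.fomp/

/ko.ramp/ — σ1 onset /k/, coda /∅/ ok; σ2 onset /r/, coda /mp/ (2C) ok → well-formed
/femp/ — violates constraint (v): word begins with /f/ → ill-formed
/nem.fomp/ — σ1 onset /n/, coda /m/ ok; σ2 onset /f/, coda /mp/ (2C) ok → well-formed
/fa.rump/ — violates constraint (v): word begins with /f/ → ill-formed
/nab/ — violates constraint (iv): syllable 1 coda contains /b/, which is not a licensed coda consonant → ill-formed
/rdam.do/ — violates constraint (i): syllable 1 onset /rd/ has 2 consonants (> 1) → ill-formed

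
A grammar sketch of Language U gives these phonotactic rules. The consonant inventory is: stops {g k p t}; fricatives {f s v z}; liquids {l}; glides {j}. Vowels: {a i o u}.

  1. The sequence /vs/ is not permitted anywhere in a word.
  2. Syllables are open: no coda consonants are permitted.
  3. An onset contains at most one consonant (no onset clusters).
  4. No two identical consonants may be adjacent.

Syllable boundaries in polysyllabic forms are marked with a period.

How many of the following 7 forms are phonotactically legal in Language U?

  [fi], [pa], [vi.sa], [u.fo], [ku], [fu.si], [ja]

7

[fi] — σ1 onset /f/, coda /∅/ ok → phonotactically legal
[pa] — σ1 onset /p/, coda /∅/ ok → phonotactically legal
[vi.sa] — σ1 onset /v/, coda /∅/ ok; σ2 onset /s/, coda /∅/ ok → phonotactically legal
[u.fo] — σ1 onset /∅/, coda /∅/ ok; σ2 onset /f/, coda /∅/ ok → phonotactically legal
[ku] — σ1 onset /k/, coda /∅/ ok → phonotactically legal
[fu.si] — σ1 onset /f/, coda /∅/ ok; σ2 onset /s/, coda /∅/ ok → phonotactically legal
[ja] — σ1 onset /j/, coda /∅/ ok → phonotactically legal
Phonotactically legal: [fi], [pa], [vi.sa], [u.fo], [ku], [fu.si], [ja] → 7.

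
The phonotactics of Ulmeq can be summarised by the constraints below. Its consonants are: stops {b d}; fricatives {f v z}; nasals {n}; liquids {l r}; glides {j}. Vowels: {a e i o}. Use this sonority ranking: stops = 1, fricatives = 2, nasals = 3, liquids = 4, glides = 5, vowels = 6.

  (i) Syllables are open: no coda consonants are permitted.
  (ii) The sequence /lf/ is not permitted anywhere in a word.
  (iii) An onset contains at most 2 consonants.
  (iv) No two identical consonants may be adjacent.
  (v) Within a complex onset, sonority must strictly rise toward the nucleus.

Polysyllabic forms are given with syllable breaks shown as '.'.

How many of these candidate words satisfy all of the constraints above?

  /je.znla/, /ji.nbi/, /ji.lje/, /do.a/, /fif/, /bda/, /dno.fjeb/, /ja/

3

/je.znla/ — violates constraint (iii): syllable 2 onset /znl/ has 3 consonants (> 2) → phonotactically illegal
/ji.nbi/ — violates constraint (v): syllable 2 onset /nb/: /n/ (nasal, 3) → /b/ (stop, 1) does not rise → phonotactically illegal
/ji.lje/ — σ1 onset /j/, coda /∅/ ok; σ2 onset /lj/ (4→5 rises), coda /∅/ ok → phonotactically legal
/do.a/ — σ1 onset /d/, coda /∅/ ok; σ2 onset /∅/, coda /∅/ ok → phonotactically legal
/fif/ — violates constraint (i): syllable 1 coda /f/ has 1 consonant (> 0) → phonotactically illegal
/bda/ — violates constraint (v): syllable 1 onset /bd/: /b/ (stop, 1) → /d/ (stop, 1) does not rise → phonotactically illegal
/dno.fjeb/ — violates constraint (i): syllable 2 coda /b/ has 1 consonant (> 0) → phonotactically illegal
/ja/ — σ1 onset /j/, coda /∅/ ok → phonotactically legal
Phonotactically legal: /ji.lje/, /do.a/, /ja/ → 3.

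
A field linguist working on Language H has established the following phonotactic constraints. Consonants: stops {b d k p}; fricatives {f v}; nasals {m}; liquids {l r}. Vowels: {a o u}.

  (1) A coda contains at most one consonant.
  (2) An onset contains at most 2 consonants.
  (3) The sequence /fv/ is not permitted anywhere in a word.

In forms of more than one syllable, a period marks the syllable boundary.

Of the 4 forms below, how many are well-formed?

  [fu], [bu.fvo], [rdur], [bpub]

[fu] — σ1 onset /f/, coda /∅/ ok → well-formed
[bu.fvo] — violates constraint 3: contains banned sequence /fv/ → ill-formed
[rdur] — σ1 onset /rd/ (2C), coda /r/ ok → well-formed
[bpub] — σ1 onset /bp/ (2C), coda /b/ ok → well-formed
Well-formed: [fu], [rdur], [bpub] → 3.

3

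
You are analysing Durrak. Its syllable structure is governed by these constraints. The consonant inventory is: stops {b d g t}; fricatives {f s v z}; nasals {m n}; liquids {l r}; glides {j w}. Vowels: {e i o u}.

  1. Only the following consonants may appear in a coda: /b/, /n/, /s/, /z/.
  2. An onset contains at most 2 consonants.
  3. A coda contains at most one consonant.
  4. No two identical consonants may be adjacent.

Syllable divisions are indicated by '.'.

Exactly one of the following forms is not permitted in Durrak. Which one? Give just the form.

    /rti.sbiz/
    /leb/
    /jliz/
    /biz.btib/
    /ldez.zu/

/ldez.zu/

/rti.sbiz/ — σ1 onset /rt/ (2C), coda /∅/ ok; σ2 onset /sb/ (2C), coda /z/ ok → permitted
/leb/ — σ1 onset /l/, coda /b/ ok → permitted
/jliz/ — σ1 onset /jl/ (2C), coda /z/ ok → permitted
/biz.btib/ — σ1 onset /b/, coda /z/ ok; σ2 onset /bt/ (2C), coda /b/ ok → permitted
/ldez.zu/ — violates constraint 4: adjacent identical consonants /zz/ → not permitted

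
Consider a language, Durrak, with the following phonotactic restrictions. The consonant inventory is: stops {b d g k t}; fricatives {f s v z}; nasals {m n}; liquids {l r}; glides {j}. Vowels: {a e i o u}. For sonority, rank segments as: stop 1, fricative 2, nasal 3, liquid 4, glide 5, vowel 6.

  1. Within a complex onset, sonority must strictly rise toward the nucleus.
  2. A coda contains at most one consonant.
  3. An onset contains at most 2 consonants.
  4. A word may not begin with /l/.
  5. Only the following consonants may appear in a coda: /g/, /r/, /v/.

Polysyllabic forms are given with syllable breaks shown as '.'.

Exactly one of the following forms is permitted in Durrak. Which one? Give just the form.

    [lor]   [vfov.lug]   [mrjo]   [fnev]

[fnev]

[lor] — violates constraint 4: word begins with /l/ → not permitted
[vfov.lug] — violates constraint 1: syllable 1 onset /vf/: /v/ (fricative, 2) → /f/ (fricative, 2) does not rise → not permitted
[mrjo] — violates constraint 3: syllable 1 onset /mrj/ has 3 consonants (> 2) → not permitted
[fnev] — σ1 onset /fn/ (2→3 rises), coda /v/ ok → permitted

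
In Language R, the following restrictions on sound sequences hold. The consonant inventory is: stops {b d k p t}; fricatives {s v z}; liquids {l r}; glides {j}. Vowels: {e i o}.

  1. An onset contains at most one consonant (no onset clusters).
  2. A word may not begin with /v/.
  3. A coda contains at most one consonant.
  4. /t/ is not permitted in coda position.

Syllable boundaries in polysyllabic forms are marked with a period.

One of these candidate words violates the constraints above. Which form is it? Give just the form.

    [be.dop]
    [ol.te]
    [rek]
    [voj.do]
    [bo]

[voj.do]

[be.dop] — σ1 onset /b/, coda /∅/ ok; σ2 onset /d/, coda /p/ ok → licit
[ol.te] — σ1 onset /∅/, coda /l/ ok; σ2 onset /t/, coda /∅/ ok → licit
[rek] — σ1 onset /r/, coda /k/ ok → licit
[voj.do] — violates constraint 2: word begins with /v/ → illicit
[bo] — σ1 onset /b/, coda /∅/ ok → licit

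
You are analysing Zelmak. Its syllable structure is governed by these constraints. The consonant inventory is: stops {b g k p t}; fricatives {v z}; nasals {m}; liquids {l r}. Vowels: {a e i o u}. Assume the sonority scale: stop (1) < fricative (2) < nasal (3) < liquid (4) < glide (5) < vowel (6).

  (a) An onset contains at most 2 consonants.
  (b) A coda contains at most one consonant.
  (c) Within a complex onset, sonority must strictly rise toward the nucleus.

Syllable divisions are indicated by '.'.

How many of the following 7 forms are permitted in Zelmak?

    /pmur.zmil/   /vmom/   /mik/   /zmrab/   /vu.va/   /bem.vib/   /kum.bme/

/pmur.zmil/ — σ1 onset /pm/ (1→3 rises), coda /r/ ok; σ2 onset /zm/ (2→3 rises), coda /l/ ok → permitted
/vmom/ — σ1 onset /vm/ (2→3 rises), coda /m/ ok → permitted
/mik/ — σ1 onset /m/, coda /k/ ok → permitted
/zmrab/ — violates constraint (a): syllable 1 onset /zmr/ has 3 consonants (> 2) → not permitted
/vu.va/ — σ1 onset /v/, coda /∅/ ok; σ2 onset /v/, coda /∅/ ok → permitted
/bem.vib/ — σ1 onset /b/, coda /m/ ok; σ2 onset /v/, coda /b/ ok → permitted
/kum.bme/ — σ1 onset /k/, coda /m/ ok; σ2 onset /bm/ (1→3 rises), coda /∅/ ok → permitted
Permitted: /pmur.zmil/, /vmom/, /mik/, /vu.va/, /bem.vib/, /kum.bme/ → 6.

6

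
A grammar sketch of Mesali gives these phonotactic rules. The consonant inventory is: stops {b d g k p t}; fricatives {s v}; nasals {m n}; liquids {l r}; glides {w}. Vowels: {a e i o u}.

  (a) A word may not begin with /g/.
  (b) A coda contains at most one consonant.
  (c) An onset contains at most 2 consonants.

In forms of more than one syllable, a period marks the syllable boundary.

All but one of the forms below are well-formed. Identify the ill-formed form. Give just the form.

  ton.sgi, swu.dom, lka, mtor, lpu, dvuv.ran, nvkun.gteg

ton.sgi — σ1 onset /t/, coda /n/ ok; σ2 onset /sg/ (2C), coda /∅/ ok → well-formed
swu.dom — σ1 onset /sw/ (2C), coda /∅/ ok; σ2 onset /d/, coda /m/ ok → well-formed
lka — σ1 onset /lk/ (2C), coda /∅/ ok → well-formed
mtor — σ1 onset /mt/ (2C), coda /r/ ok → well-formed
lpu — σ1 onset /lp/ (2C), coda /∅/ ok → well-formed
dvuv.ran — σ1 onset /dv/ (2C), coda /v/ ok; σ2 onset /r/, coda /n/ ok → well-formed
nvkun.gteg — violates constraint (c): syllable 1 onset /nvk/ has 3 consonants (> 2) → ill-formed

nvkun.gteg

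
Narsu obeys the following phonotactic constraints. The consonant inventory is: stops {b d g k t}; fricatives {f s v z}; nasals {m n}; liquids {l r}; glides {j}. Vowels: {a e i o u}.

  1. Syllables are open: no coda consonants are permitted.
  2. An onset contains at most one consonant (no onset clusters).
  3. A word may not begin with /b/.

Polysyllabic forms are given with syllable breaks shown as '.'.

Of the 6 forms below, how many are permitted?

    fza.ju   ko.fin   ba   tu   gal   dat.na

fza.ju — violates constraint 2: syllable 1 onset /fz/ has 2 consonants (> 1) → not permitted
ko.fin — violates constraint 1: syllable 2 coda /n/ has 1 consonant (> 0) → not permitted
ba — violates constraint 3: word begins with /b/ → not permitted
tu — σ1 onset /t/, coda /∅/ ok → permitted
gal — violates constraint 1: syllable 1 coda /l/ has 1 consonant (> 0) → not permitted
dat.na — violates constraint 1: syllable 1 coda /t/ has 1 consonant (> 0) → not permitted
Permitted: tu → 1.

1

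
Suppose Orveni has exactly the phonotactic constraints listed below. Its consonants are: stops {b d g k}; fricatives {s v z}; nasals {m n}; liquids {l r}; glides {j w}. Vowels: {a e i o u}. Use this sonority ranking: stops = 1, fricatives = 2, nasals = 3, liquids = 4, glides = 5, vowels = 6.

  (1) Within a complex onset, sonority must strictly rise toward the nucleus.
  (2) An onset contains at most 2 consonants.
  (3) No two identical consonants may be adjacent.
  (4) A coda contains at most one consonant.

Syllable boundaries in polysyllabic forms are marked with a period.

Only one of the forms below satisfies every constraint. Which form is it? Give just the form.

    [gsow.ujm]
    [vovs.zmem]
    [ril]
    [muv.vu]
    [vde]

[ril]

[gsow.ujm] — violates constraint 4: syllable 2 coda /jm/ has 2 consonants (> 1) → illicit
[vovs.zmem] — violates constraint 4: syllable 1 coda /vs/ has 2 consonants (> 1) → illicit
[ril] — σ1 onset /r/, coda /l/ ok → licit
[muv.vu] — violates constraint 3: adjacent identical consonants /vv/ → illicit
[vde] — violates constraint 1: syllable 1 onset /vd/: /v/ (fricative, 2) → /d/ (stop, 1) does not rise → illicit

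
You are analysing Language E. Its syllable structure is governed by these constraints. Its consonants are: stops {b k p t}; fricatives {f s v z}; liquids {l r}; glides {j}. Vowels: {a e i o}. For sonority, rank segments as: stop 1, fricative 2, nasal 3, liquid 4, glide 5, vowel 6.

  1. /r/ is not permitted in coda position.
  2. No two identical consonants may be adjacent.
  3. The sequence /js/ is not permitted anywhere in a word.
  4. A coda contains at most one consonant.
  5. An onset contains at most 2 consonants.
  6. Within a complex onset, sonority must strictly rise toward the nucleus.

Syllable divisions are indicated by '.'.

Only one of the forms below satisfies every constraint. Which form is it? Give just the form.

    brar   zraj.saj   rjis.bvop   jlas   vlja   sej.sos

brar — violates constraint 1: syllable 1 coda contains /r/ → not permitted
zraj.saj — violates constraint 3: contains banned sequence /js/ → not permitted
rjis.bvop — σ1 onset /rj/ (4→5 rises), coda /s/ ok; σ2 onset /bv/ (1→2 rises), coda /p/ ok → permitted
jlas — violates constraint 6: syllable 1 onset /jl/: /j/ (glide, 5) → /l/ (liquid, 4) does not rise → not permitted
vlja — violates constraint 5: syllable 1 onset /vlj/ has 3 consonants (> 2) → not permitted
sej.sos — violates constraint 3: contains banned sequence /js/ → not permitted

rjis.bvop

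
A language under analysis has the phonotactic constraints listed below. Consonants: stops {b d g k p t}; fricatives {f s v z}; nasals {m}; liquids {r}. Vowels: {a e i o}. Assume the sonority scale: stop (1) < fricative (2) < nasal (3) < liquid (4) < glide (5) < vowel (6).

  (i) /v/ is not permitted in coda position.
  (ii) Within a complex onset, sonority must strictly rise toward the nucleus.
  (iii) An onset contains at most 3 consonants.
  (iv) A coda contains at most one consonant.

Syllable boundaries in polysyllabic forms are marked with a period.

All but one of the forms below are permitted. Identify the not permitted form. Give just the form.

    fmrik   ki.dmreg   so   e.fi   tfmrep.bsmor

fmrik — σ1 onset /fmr/ (2→3→4 rises), coda /k/ ok → permitted
ki.dmreg — σ1 onset /k/, coda /∅/ ok; σ2 onset /dmr/ (1→3→4 rises), coda /g/ ok → permitted
so — σ1 onset /s/, coda /∅/ ok → permitted
e.fi — σ1 onset /∅/, coda /∅/ ok; σ2 onset /f/, coda /∅/ ok → permitted
tfmrep.bsmor — violates constraint (iii): syllable 1 onset /tfmr/ has 4 consonants (> 3) → not permitted

tfmrep.bsmor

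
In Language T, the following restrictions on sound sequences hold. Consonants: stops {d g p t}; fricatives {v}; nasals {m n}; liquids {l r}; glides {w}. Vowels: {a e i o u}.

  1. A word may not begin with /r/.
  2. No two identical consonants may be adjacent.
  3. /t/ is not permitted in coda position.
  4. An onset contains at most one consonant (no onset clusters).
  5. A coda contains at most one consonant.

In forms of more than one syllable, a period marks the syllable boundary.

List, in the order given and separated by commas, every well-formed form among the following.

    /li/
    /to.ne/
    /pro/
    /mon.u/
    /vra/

/li/, /to.ne/, /mon.u/

/li/ — σ1 onset /l/, coda /∅/ ok → well-formed
/to.ne/ — σ1 onset /t/, coda /∅/ ok; σ2 onset /n/, coda /∅/ ok → well-formed
/pro/ — violates constraint 4: syllable 1 onset /pr/ has 2 consonants (> 1) → ill-formed
/mon.u/ — σ1 onset /m/, coda /n/ ok; σ2 onset /∅/, coda /∅/ ok → well-formed
/vra/ — violates constraint 4: syllable 1 onset /vr/ has 2 consonants (> 1) → ill-formed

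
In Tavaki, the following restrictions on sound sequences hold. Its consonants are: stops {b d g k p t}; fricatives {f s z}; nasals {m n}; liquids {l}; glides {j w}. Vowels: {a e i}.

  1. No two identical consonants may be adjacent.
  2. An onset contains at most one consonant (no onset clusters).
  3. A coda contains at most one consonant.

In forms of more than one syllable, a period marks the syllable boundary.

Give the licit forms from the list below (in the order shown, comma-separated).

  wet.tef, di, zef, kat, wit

di, zef, kat, wit

wet.tef — violates constraint 1: adjacent identical consonants /tt/ → illicit
di — σ1 onset /d/, coda /∅/ ok → licit
zef — σ1 onset /z/, coda /f/ ok → licit
kat — σ1 onset /k/, coda /t/ ok → licit
wit — σ1 onset /w/, coda /t/ ok → licit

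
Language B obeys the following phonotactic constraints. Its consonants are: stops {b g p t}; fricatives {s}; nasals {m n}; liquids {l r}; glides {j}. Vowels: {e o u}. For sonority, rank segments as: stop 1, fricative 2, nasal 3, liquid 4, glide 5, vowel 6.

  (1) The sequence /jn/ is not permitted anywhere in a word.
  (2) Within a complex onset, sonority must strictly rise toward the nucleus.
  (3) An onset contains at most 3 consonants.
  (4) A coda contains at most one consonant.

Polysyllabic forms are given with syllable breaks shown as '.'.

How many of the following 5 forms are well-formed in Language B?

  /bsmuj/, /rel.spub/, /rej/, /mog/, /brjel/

/bsmuj/ — σ1 onset /bsm/ (1→2→3 rises), coda /j/ ok → well-formed
/rel.spub/ — violates constraint 2: syllable 2 onset /sp/: /s/ (fricative, 2) → /p/ (stop, 1) does not rise → ill-formed
/rej/ — σ1 onset /r/, coda /j/ ok → well-formed
/mog/ — σ1 onset /m/, coda /g/ ok → well-formed
/brjel/ — σ1 onset /brj/ (1→4→5 rises), coda /l/ ok → well-formed
Well-formed: /bsmuj/, /rej/, /mog/, /brjel/ → 4.

4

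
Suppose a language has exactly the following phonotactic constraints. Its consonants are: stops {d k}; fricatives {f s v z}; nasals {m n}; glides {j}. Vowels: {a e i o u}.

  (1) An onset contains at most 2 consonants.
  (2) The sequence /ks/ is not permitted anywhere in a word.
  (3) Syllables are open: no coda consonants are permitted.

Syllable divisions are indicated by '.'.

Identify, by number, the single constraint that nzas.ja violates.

nzas.ja: syllable 1 coda /s/ has 1 consonant (> 0).
This is a violation of constraint 3: "Syllables are open: no coda consonants are permitted."
The remaining constraints (1, 2) are satisfied.

3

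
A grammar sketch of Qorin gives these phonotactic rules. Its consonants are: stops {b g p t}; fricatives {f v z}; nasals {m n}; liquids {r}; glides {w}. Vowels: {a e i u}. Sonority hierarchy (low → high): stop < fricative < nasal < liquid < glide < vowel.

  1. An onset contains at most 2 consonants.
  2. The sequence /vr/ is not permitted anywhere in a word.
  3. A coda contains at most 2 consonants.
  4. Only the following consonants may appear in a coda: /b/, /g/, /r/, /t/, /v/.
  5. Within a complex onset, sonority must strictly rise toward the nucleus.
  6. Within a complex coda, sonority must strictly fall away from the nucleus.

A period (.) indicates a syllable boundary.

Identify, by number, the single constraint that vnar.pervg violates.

3

vnar.pervg: syllable 2 coda /rvg/ has 3 consonants (> 2).
This is a violation of constraint 3: "A coda contains at most 2 consonants."
The remaining constraints (1, 2, 4, 5, 6) are satisfied.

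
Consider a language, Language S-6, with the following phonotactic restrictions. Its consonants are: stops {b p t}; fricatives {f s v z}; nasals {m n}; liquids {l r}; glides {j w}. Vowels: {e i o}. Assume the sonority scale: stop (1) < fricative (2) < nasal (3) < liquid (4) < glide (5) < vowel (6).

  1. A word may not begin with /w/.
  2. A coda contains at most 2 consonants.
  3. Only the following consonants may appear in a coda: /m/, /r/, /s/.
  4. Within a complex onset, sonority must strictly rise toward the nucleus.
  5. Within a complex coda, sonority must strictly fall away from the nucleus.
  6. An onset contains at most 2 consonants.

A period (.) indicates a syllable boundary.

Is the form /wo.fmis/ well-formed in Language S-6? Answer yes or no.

/wo.fmis/ — violates constraint 1: word begins with /w/ → ill-formed

no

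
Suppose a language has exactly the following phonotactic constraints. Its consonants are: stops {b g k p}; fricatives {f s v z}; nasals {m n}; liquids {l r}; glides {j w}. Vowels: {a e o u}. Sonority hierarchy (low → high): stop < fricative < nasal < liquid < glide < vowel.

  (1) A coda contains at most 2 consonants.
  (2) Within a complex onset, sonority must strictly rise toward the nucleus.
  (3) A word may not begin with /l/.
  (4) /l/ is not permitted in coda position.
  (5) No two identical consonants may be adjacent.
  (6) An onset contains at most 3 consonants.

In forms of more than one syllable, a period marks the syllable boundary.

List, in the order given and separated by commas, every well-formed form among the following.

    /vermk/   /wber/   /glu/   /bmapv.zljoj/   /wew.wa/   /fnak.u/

/glu/, /bmapv.zljoj/, /fnak.u/

/vermk/ — violates constraint 1: syllable 1 coda /rmk/ has 3 consonants (> 2) → ill-formed
/wber/ — violates constraint 2: syllable 1 onset /wb/: /w/ (glide, 5) → /b/ (stop, 1) does not rise → ill-formed
/glu/ — σ1 onset /gl/ (1→4 rises), coda /∅/ ok → well-formed
/bmapv.zljoj/ — σ1 onset /bm/ (1→3 rises), coda /pv/ (2C) ok; σ2 onset /zlj/ (2→4→5 rises), coda /j/ ok → well-formed
/wew.wa/ — violates constraint 5: adjacent identical consonants /ww/ → ill-formed
/fnak.u/ — σ1 onset /fn/ (2→3 rises), coda /k/ ok; σ2 onset /∅/, coda /∅/ ok → well-formed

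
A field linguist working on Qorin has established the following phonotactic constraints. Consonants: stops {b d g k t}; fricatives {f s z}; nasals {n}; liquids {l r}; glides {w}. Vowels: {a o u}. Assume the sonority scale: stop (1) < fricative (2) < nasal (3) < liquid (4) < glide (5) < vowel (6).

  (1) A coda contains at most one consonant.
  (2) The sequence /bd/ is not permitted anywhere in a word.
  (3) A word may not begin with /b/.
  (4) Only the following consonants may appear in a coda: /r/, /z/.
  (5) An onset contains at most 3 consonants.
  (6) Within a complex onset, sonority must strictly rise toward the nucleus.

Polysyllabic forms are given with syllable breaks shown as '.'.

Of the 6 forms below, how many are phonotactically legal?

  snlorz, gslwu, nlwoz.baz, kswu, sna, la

snlorz — violates constraint 1: syllable 1 coda /rz/ has 2 consonants (> 1) → phonotactically illegal
gslwu — violates constraint 5: syllable 1 onset /gslw/ has 4 consonants (> 3) → phonotactically illegal
nlwoz.baz — σ1 onset /nlw/ (3→4→5 rises), coda /z/ ok; σ2 onset /b/, coda /z/ ok → phonotactically legal
kswu — σ1 onset /ksw/ (1→2→5 rises), coda /∅/ ok → phonotactically legal
sna — σ1 onset /sn/ (2→3 rises), coda /∅/ ok → phonotactically legal
la — σ1 onset /l/, coda /∅/ ok → phonotactically legal
Phonotactically legal: nlwoz.baz, kswu, sna, la → 4.

4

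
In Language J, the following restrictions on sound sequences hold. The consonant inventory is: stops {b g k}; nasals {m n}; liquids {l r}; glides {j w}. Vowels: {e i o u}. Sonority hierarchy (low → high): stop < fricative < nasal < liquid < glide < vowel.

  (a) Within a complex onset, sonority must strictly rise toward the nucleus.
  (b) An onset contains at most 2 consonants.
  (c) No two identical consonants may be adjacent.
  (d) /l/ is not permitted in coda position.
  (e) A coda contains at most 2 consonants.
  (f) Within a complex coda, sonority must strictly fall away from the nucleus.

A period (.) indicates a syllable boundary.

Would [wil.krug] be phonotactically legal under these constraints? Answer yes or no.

no

[wil.krug] — violates constraint (d): syllable 1 coda contains /l/ → phonotactically illegal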